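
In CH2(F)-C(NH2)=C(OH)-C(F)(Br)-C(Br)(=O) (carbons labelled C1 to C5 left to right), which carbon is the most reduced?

C1

Assign +1 per bond to O/N/halogen, −1 per bond to H or an electropositive element, and 0 per bond to carbon. Tallying each carbon:
C1: 1C, 2H, 1F → 0 − 2 + 1 = -1
C2: 3C, 1N → 0 + 1 = +1
C3: 3C, 1O → 0 + 1 = +1
C4: 2C, 1F, 1Br → 0 + 1 + 1 = +2
C5: 1C, 2O, 1Br → 0 + 2 + 1 = +3
The most reduced carbon is C1 at -1.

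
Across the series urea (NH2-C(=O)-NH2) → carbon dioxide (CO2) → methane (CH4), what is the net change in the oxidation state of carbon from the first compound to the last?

Carbon oxidation states along the series — urea: +4, carbon dioxide: +4, methane: -4.
Net change = -4 − (+4) = -8.

-8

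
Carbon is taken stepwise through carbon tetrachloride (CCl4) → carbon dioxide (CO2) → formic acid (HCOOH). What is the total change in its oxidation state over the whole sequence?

-2

Carbon oxidation states along the series — carbon tetrachloride: +4, carbon dioxide: +4, formic acid: +2.
Net change = +2 − (+4) = -2.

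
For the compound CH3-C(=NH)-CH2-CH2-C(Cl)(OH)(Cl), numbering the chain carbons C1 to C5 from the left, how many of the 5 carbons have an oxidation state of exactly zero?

Tallying each carbon's bonds:
C1: 1C, 3H → 0 − 3 = -3
C2: 2C, 2N → 0 + 2 = +2
C3: 2C, 2H → 0 − 2 = -2
C4: 2C, 2H → 0 − 2 = -2
C5: 1C, 1O, 2Cl → 0 + 1 + 2 = +3
0 carbons meet the condition.

0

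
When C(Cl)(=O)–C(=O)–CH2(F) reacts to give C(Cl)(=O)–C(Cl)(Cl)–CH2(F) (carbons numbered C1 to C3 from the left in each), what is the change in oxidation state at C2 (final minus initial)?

0

Before: C2 has 2 bonds to C, 2 bonds to O → oxidation state +2.
After: C2 has 2 bonds to C, 2 bonds to Cl → oxidation state +2.
Δ = +2 − (+2) = 0, so no net redox change at C2.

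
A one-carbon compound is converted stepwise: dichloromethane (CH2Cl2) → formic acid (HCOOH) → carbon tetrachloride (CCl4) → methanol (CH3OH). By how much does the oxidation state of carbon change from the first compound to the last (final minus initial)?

-2

Carbon oxidation states along the series — dichloromethane: 0, formic acid: +2, carbon tetrachloride: +4, methanol: -2.
Net change = -2 − (0) = -2.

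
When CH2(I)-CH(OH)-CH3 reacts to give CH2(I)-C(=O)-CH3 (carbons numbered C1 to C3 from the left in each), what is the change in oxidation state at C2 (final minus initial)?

+2

Before: C2 has 2 bonds to C, 1 bond to H, 1 bond to O → oxidation state 0.
After: C2 has 2 bonds to C, 2 bonds to O → oxidation state +2.
Δ = +2 − (0) = +2, so this is an oxidation at C2.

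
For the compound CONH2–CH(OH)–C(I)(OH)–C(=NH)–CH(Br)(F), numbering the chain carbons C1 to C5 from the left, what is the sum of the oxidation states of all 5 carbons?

Assign +1 per bond to O/N/halogen, −1 per bond to H or an electropositive element, and 0 per bond to carbon. Tallying each carbon:
C1: 1C, 2O, 1N → 0 + 2 + 1 = +3
C2: 2C, 1H, 1O → 0 − 1 + 1 = 0
C3: 2C, 1O, 1I → 0 + 1 + 1 = +2
C4: 2C, 2N → 0 + 2 = +2
C5: 1C, 1H, 1F, 1Br → 0 − 1 + 1 + 1 = +1
Sum = +3 + 0 + 2 + 2 + 1 = +8.

+8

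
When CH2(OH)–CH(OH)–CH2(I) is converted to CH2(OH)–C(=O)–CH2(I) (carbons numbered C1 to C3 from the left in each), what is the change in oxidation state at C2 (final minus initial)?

+2

Before: C2 has 2 bonds to C, 1 bond to H, 1 bond to O → oxidation state 0.
After: C2 has 2 bonds to C, 2 bonds to O → oxidation state +2.
Δ = +2 − (0) = +2, so this is an oxidation at C2.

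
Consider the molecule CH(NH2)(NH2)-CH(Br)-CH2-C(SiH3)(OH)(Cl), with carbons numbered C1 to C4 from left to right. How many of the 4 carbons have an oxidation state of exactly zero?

Assign +1 per bond to O/N/halogen, −1 per bond to H or an electropositive element, and 0 per bond to carbon. Tallying each carbon:
C1: 1C, 1H, 2N → 0 − 1 + 2 = +1
C2: 2C, 1H, 1Br → 0 − 1 + 1 = 0
C3: 2C, 2H → 0 − 2 = -2
C4: 1C, 1O, 1Cl, 1Si → 0 + 1 + 1 − 1 = +1
1 carbon (C2) meets the condition.

1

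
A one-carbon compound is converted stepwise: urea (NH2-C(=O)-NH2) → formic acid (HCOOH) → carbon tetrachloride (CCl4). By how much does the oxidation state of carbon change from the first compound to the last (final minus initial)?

0

Carbon oxidation states along the series — urea: +4, formic acid: +2, carbon tetrachloride: +4.
Net change = +4 − (+4) = 0.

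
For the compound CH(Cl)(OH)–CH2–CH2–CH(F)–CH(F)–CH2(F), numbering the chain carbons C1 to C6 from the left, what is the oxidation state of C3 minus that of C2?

0

C3: 2C, 2H → 0 − 2 = -2
C2: 2C, 2H → 0 − 2 = -2
Difference: -2 − (-2) = 0.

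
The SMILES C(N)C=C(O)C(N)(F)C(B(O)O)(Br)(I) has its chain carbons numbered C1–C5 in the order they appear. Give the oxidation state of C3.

C3 has a double bond to C (2×0 = 0), one bond to C (0), one bond to O (+1).
Oxidation state = 0 + 0 + 1 = +1.

+1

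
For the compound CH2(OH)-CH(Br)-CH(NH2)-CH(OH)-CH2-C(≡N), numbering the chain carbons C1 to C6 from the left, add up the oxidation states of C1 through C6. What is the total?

Tallying each carbon's bonds:
C1: 1C, 2H, 1O → 0 − 2 + 1 = -1
C2: 2C, 1H, 1Br → 0 − 1 + 1 = 0
C3: 2C, 1H, 1N → 0 − 1 + 1 = 0
C4: 2C, 1H, 1O → 0 − 1 + 1 = 0
C5: 2C, 2H → 0 − 2 = -2
C6: 1C, 3N → 0 + 3 = +3
Sum = -1 + 0 + 0 + 0 − 2 + 3 = 0.

0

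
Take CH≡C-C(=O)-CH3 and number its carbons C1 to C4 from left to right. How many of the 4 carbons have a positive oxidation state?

Count +1 for every bond to an atom more electronegative than carbon and −1 for every bond to one less electronegative; C–C bonds are 0. Tallying each carbon:
C1: 3C, 1H → 0 − 1 = -1
C2: 4C → 0 = 0
C3: 2C, 2O → 0 + 2 = +2
C4: 1C, 3H → 0 − 3 = -3
1 carbon (C3) meets the condition.

1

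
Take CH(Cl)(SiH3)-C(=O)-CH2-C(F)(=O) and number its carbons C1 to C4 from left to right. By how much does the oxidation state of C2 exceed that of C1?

C2: 2C, 2O → 0 + 2 = +2
C1: 1C, 1H, 1Cl, 1Si → 0 − 1 + 1 − 1 = -1
Difference: +2 − (-1) = +3.

+3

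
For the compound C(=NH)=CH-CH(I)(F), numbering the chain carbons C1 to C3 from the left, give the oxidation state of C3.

+1

C3 has one bond to C (0), one bond to I (+1), one bond to H (-1), one bond to F (+1).
Oxidation state = 0 + 1 − 1 + 1 = +1.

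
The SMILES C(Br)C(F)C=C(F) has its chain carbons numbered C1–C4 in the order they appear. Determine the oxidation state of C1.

-1

Assign +1 per bond to O/N/halogen, −1 per bond to H or an electropositive element, and 0 per bond to carbon.
C1 has one bond to C (0), one bond to H (-1), one bond to Br (+1), one bond to H (-1).
Oxidation state = 0 − 1 + 1 − 1 = -1.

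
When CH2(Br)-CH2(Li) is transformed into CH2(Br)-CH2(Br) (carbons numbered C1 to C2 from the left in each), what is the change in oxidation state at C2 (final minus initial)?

Before: C2 has 1 bond to C, 2 bonds to H, 1 bond to Li → oxidation state -3.
After: C2 has 1 bond to C, 2 bonds to H, 1 bond to Br → oxidation state -1.
Δ = -1 − (-3) = +2, so this is an oxidation at C2.

+2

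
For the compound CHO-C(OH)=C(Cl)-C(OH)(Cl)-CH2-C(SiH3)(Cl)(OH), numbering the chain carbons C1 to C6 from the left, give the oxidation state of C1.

+1

Bonds to more-electronegative neighbours contribute +1 each, bonds to H or metals contribute −1 each, and C–C bonds contribute 0.
C1 has one bond to C (0), a double bond to O (2×+1 = +2), one bond to H (-1).
Oxidation state = 0 + 2 − 1 = +1.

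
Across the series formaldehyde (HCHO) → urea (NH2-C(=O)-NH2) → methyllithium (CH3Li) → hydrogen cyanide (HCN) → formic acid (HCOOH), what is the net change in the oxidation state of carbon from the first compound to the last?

+2

Carbon oxidation states along the series — formaldehyde: 0, urea: +4, methyllithium: -4, hydrogen cyanide: +2, formic acid: +2.
Net change = +2 − (0) = +2.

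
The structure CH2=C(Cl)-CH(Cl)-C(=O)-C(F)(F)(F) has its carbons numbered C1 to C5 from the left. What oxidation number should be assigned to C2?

+1

Bonds to more-electronegative neighbours contribute +1 each, bonds to H or metals contribute −1 each, and C–C bonds contribute 0.
C2 has a double bond to C (2×0 = 0), one bond to C (0), one bond to Cl (+1).
Oxidation state = 0 + 0 + 1 = +1.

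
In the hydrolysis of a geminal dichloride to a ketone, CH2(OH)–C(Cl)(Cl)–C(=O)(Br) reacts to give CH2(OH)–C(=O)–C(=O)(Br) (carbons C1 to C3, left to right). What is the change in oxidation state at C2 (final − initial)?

Before: C2 has 2 bonds to C, 2 bonds to Cl → oxidation state +2.
After: C2 has 2 bonds to C, 2 bonds to O → oxidation state +2.
Δ = +2 − (+2) = 0, so no net redox change at C2.

0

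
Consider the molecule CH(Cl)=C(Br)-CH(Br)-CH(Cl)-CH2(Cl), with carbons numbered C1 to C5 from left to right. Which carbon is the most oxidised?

Bonds to more-electronegative neighbours contribute +1 each, bonds to H or metals contribute −1 each, and C–C bonds contribute 0. Tallying each carbon:
C1: 2C, 1H, 1Cl → 0 − 1 + 1 = 0
C2: 3C, 1Br → 0 + 1 = +1
C3: 2C, 1H, 1Br → 0 − 1 + 1 = 0
C4: 2C, 1H, 1Cl → 0 − 1 + 1 = 0
C5: 1C, 2H, 1Cl → 0 − 2 + 1 = -1
The most oxidised carbon is C2 at +1.

C2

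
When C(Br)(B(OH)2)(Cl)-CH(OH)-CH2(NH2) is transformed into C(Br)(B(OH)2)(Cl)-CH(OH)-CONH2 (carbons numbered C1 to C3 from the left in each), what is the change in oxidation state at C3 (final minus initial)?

+4

Before: C3 has 1 bond to C, 2 bonds to H, 1 bond to N → oxidation state -1.
After: C3 has 1 bond to C, 2 bonds to O, 1 bond to N → oxidation state +3.
Δ = +3 − (-1) = +4, so this is an oxidation at C3.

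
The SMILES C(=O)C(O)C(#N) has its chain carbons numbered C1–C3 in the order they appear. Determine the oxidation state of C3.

Count +1 for every bond to an atom more electronegative than carbon and −1 for every bond to one less electronegative; C–C bonds are 0.
C3 has one bond to C (0), a triple bond to N (3×+1 = +3).
Oxidation state = 0 + 3 = +3.

+3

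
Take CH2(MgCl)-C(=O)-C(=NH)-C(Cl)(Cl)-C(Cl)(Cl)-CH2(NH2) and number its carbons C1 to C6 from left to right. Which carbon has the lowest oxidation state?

Tallying each carbon's bonds:
C1: 1C, 2H, 1Mg → 0 − 2 − 1 = -3
C2: 2C, 2O → 0 + 2 = +2
C3: 2C, 2N → 0 + 2 = +2
C4: 2C, 2Cl → 0 + 2 = +2
C5: 2C, 2Cl → 0 + 2 = +2
C6: 1C, 2H, 1N → 0 − 2 + 1 = -1
The most reduced carbon is C1 at -3.

C1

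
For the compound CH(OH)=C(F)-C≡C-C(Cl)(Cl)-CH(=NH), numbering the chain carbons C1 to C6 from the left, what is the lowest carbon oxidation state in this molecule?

Each bond to a more electronegative atom (O, N, halogen) counts +1, each bond to a less electronegative atom (H, metal, B, Si) counts −1, and each C–C bond counts 0. Tallying each carbon:
C1: 2C, 1H, 1O → 0 − 1 + 1 = 0
C2: 3C, 1F → 0 + 1 = +1
C3: 4C → 0 = 0
C4: 4C → 0 = 0
C5: 2C, 2Cl → 0 + 2 = +2
C6: 1C, 1H, 2N → 0 − 1 + 2 = +1
The lowest value is 0.

0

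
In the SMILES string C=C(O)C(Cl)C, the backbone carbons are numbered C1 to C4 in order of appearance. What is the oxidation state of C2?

+1

C2 has a double bond to C (2×0 = 0), one bond to C (0), one bond to O (+1).
Oxidation state = 0 + 0 + 1 = +1.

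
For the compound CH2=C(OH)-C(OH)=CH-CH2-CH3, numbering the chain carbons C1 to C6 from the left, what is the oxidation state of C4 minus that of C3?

C4: 3C, 1H → 0 − 1 = -1
C3: 3C, 1O → 0 + 1 = +1
Difference: -1 − (+1) = -2.

-2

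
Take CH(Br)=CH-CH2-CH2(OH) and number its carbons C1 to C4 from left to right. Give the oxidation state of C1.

0

Each bond to a more electronegative atom (O, N, halogen) counts +1, each bond to a less electronegative atom (H, metal, B, Si) counts −1, and each C–C bond counts 0.
C1 has a double bond to C (2×0 = 0), one bond to Br (+1), one bond to H (-1).
Oxidation state = 0 + 1 − 1 = 0.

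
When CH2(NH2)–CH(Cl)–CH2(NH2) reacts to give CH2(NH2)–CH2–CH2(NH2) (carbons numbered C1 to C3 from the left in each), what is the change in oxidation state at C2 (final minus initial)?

Before: C2 has 2 bonds to C, 1 bond to H, 1 bond to Cl → oxidation state 0.
After: C2 has 2 bonds to C, 2 bonds to H → oxidation state -2.
Δ = -2 − (0) = -2, so this is a reduction at C2.

-2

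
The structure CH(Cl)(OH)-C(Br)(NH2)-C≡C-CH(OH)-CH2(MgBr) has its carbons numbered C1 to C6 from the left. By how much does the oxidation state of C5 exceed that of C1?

C5: 2C, 1H, 1O → 0 − 1 + 1 = 0
C1: 1C, 1H, 1O, 1Cl → 0 − 1 + 1 + 1 = +1
Difference: 0 − (+1) = -1.

-1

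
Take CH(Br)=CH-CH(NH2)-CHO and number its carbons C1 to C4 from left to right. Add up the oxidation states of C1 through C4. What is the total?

Assign +1 per bond to O/N/halogen, −1 per bond to H or an electropositive element, and 0 per bond to carbon. Tallying each carbon:
C1: 2C, 1H, 1Br → 0 − 1 + 1 = 0
C2: 3C, 1H → 0 − 1 = -1
C3: 2C, 1H, 1N → 0 − 1 + 1 = 0
C4: 1C, 1H, 2O → 0 − 1 + 2 = +1
Sum = 0 − 1 + 0 + 1 = 0.

0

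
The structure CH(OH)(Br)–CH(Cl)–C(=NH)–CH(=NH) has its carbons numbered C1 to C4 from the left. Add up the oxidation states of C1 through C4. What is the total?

+4

Tallying each carbon's bonds:
C1: 1C, 1H, 1O, 1Br → 0 − 1 + 1 + 1 = +1
C2: 2C, 1H, 1Cl → 0 − 1 + 1 = 0
C3: 2C, 2N → 0 + 2 = +2
C4: 1C, 1H, 2N → 0 − 1 + 2 = +1
Sum = +1 + 0 + 2 + 1 = +4.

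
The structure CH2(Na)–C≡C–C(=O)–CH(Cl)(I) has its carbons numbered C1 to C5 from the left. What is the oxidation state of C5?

+1

Each bond to a more electronegative atom (O, N, halogen) counts +1, each bond to a less electronegative atom (H, metal, B, Si) counts −1, and each C–C bond counts 0.
C5 has one bond to C (0), one bond to Cl (+1), one bond to H (-1), one bond to I (+1).
Oxidation state = 0 + 1 − 1 + 1 = +1.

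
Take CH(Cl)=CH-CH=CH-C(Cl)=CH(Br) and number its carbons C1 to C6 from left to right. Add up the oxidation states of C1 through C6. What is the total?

Tallying each carbon's bonds:
C1: 2C, 1H, 1Cl → 0 − 1 + 1 = 0
C2: 3C, 1H → 0 − 1 = -1
C3: 3C, 1H → 0 − 1 = -1
C4: 3C, 1H → 0 − 1 = -1
C5: 3C, 1Cl → 0 + 1 = +1
C6: 2C, 1H, 1Br → 0 − 1 + 1 = 0
Sum = 0 − 1 − 1 − 1 + 1 + 0 = -2.

-2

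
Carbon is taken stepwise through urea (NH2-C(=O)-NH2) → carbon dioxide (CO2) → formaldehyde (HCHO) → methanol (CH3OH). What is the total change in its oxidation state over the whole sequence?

-6

Carbon oxidation states along the series — urea: +4, carbon dioxide: +4, formaldehyde: 0, methanol: -2.
Net change = -2 − (+4) = -6.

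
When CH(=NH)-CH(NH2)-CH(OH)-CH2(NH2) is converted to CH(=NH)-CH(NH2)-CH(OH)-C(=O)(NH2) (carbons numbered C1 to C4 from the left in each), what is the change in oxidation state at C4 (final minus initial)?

Before: C4 has 1 bond to C, 2 bonds to H, 1 bond to N → oxidation state -1.
After: C4 has 1 bond to C, 2 bonds to O, 1 bond to N → oxidation state +3.
Δ = +3 − (-1) = +4, so this is an oxidation at C4.

+4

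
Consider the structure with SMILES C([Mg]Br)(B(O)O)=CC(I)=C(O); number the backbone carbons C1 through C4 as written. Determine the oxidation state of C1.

Count +1 for every bond to an atom more electronegative than carbon and −1 for every bond to one less electronegative; C–C bonds are 0.
C1 has a double bond to C (2×0 = 0), one bond to Mg (-1), one bond to B (-1).
Oxidation state = 0 − 1 − 1 = -2.

-2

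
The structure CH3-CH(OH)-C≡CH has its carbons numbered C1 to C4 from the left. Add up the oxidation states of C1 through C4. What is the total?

-4

Tallying each carbon's bonds:
C1: 1C, 3H → 0 − 3 = -3
C2: 2C, 1H, 1O → 0 − 1 + 1 = 0
C3: 4C → 0 = 0
C4: 3C, 1H → 0 − 1 = -1
Sum = -3 + 0 + 0 − 1 = -4.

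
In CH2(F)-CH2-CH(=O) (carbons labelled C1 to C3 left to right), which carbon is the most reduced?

Count +1 for every bond to an atom more electronegative than carbon and −1 for every bond to one less electronegative; C–C bonds are 0. Tallying each carbon:
C1: 1C, 2H, 1F → 0 − 2 + 1 = -1
C2: 2C, 2H → 0 − 2 = -2
C3: 1C, 1H, 2O → 0 − 1 + 2 = +1
The most reduced carbon is C2 at -2.

C2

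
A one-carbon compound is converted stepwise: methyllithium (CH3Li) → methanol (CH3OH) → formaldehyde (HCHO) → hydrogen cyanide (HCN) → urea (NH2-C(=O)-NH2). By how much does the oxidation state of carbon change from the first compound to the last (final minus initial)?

+8

Carbon oxidation states along the series — methyllithium: -4, methanol: -2, formaldehyde: 0, hydrogen cyanide: +2, urea: +4.
Net change = +4 − (-4) = +8.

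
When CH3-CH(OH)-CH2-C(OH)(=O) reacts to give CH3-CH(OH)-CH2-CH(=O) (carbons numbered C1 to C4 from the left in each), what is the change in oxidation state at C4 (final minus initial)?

Before: C4 has 1 bond to C, 3 bonds to O → oxidation state +3.
After: C4 has 1 bond to C, 1 bond to H, 2 bonds to O → oxidation state +1.
Δ = +1 − (+3) = -2, so this is a reduction at C4.

-2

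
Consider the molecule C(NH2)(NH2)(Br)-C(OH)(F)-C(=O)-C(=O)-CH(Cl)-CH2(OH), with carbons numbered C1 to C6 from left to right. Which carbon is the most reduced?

Assign +1 per bond to O/N/halogen, −1 per bond to H or an electropositive element, and 0 per bond to carbon. Tallying each carbon:
C1: 1C, 2N, 1Br → 0 + 2 + 1 = +3
C2: 2C, 1O, 1F → 0 + 1 + 1 = +2
C3: 2C, 2O → 0 + 2 = +2
C4: 2C, 2O → 0 + 2 = +2
C5: 2C, 1H, 1Cl → 0 − 1 + 1 = 0
C6: 1C, 2H, 1O → 0 − 2 + 1 = -1
The most reduced carbon is C6 at -1.

C6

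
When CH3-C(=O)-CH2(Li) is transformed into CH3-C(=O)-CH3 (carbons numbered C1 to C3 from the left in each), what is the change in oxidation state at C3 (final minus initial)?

Before: C3 has 1 bond to C, 2 bonds to H, 1 bond to Li → oxidation state -3.
After: C3 has 1 bond to C, 3 bonds to H → oxidation state -3.
Δ = -3 − (-3) = 0, so no net redox change at C3.

0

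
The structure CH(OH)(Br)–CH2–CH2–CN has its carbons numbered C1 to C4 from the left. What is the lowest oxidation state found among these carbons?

Assign +1 per bond to O/N/halogen, −1 per bond to H or an electropositive element, and 0 per bond to carbon. Tallying each carbon:
C1: 1C, 1H, 1O, 1Br → 0 − 1 + 1 + 1 = +1
C2: 2C, 2H → 0 − 2 = -2
C3: 2C, 2H → 0 − 2 = -2
C4: 1C, 3N → 0 + 3 = +3
The lowest value is -2.

-2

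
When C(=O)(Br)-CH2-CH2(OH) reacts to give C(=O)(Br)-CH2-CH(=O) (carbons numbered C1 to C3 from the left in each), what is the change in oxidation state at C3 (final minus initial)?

Before: C3 has 1 bond to C, 2 bonds to H, 1 bond to O → oxidation state -1.
After: C3 has 1 bond to C, 1 bond to H, 2 bonds to O → oxidation state +1.
Δ = +1 − (-1) = +2, so this is an oxidation at C3.

+2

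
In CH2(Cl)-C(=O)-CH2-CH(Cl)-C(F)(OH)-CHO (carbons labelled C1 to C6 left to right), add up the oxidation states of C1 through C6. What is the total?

Tallying each carbon's bonds:
C1: 1C, 2H, 1Cl → 0 − 2 + 1 = -1
C2: 2C, 2O → 0 + 2 = +2
C3: 2C, 2H → 0 − 2 = -2
C4: 2C, 1H, 1Cl → 0 − 1 + 1 = 0
C5: 2C, 1O, 1F → 0 + 1 + 1 = +2
C6: 1C, 1H, 2O → 0 − 1 + 2 = +1
Sum = -1 + 2 − 2 + 0 + 2 + 1 = +2.

+2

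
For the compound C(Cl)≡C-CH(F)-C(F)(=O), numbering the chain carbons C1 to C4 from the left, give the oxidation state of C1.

+1

C1 has a triple bond to C (3×0 = 0), one bond to Cl (+1).
Oxidation state = 0 + 1 = +1.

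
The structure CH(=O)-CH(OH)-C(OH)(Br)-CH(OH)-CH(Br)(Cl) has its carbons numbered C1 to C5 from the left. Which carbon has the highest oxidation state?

C3

Tallying each carbon's bonds:
C1: 1C, 1H, 2O → 0 − 1 + 2 = +1
C2: 2C, 1H, 1O → 0 − 1 + 1 = 0
C3: 2C, 1O, 1Br → 0 + 1 + 1 = +2
C4: 2C, 1H, 1O → 0 − 1 + 1 = 0
C5: 1C, 1H, 1Cl, 1Br → 0 − 1 + 1 + 1 = +1
The most oxidised carbon is C3 at +2.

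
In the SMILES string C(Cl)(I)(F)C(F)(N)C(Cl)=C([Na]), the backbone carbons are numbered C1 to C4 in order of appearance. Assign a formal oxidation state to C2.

Count +1 for every bond to an atom more electronegative than carbon and −1 for every bond to one less electronegative; C–C bonds are 0.
C2 has one bond to C (0), one bond to C (0), one bond to F (+1), one bond to N (+1).
Oxidation state = 0 + 0 + 1 + 1 = +2.

+2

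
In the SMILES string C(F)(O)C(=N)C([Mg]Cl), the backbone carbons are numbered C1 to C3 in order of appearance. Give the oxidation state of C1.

+1

Bonds to more-electronegative neighbours contribute +1 each, bonds to H or metals contribute −1 each, and C–C bonds contribute 0.
C1 has one bond to C (0), one bond to H (-1), one bond to F (+1), one bond to O (+1).
Oxidation state = 0 − 1 + 1 + 1 = +1.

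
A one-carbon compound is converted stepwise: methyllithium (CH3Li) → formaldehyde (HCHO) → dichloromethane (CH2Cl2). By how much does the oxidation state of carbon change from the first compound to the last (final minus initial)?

+4

Carbon oxidation states along the series — methyllithium: -4, formaldehyde: 0, dichloromethane: 0.
Net change = 0 − (-4) = +4.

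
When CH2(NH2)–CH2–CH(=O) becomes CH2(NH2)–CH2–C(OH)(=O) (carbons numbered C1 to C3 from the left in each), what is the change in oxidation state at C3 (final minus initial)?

Before: C3 has 1 bond to C, 1 bond to H, 2 bonds to O → oxidation state +1.
After: C3 has 1 bond to C, 3 bonds to O → oxidation state +3.
Δ = +3 − (+1) = +2, so this is an oxidation at C3.

+2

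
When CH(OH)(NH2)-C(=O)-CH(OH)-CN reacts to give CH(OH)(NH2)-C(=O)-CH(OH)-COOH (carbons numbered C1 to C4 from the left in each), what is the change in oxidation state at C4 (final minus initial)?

0

Before: C4 has 1 bond to C, 3 bonds to N → oxidation state +3.
After: C4 has 1 bond to C, 3 bonds to O → oxidation state +3.
Δ = +3 − (+3) = 0, so no net redox change at C4.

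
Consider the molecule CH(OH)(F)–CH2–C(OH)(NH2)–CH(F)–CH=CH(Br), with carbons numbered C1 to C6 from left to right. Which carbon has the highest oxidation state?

C3

Tallying each carbon's bonds:
C1: 1C, 1H, 1O, 1F → 0 − 1 + 1 + 1 = +1
C2: 2C, 2H → 0 − 2 = -2
C3: 2C, 1O, 1N → 0 + 1 + 1 = +2
C4: 2C, 1H, 1F → 0 − 1 + 1 = 0
C5: 3C, 1H → 0 − 1 = -1
C6: 2C, 1H, 1Br → 0 − 1 + 1 = 0
The most oxidised carbon is C3 at +2.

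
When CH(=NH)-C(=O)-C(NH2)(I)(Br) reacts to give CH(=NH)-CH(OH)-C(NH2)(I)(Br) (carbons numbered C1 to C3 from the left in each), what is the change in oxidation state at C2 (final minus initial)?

-2

Before: C2 has 2 bonds to C, 2 bonds to O → oxidation state +2.
After: C2 has 2 bonds to C, 1 bond to H, 1 bond to O → oxidation state 0.
Δ = 0 − (+2) = -2, so this is a reduction at C2.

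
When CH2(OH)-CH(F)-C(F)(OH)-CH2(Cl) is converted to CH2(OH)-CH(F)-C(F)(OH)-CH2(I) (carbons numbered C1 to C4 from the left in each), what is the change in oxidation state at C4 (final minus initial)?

Before: C4 has 1 bond to C, 2 bonds to H, 1 bond to Cl → oxidation state -1.
After: C4 has 1 bond to C, 2 bonds to H, 1 bond to I → oxidation state -1.
Δ = -1 − (-1) = 0, so no net redox change at C4.

0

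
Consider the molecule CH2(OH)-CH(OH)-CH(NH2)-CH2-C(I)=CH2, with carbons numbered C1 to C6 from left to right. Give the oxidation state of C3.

C3 has one bond to C (0), one bond to C (0), one bond to N (+1), one bond to H (-1).
Oxidation state = 0 + 0 + 1 − 1 = 0.

0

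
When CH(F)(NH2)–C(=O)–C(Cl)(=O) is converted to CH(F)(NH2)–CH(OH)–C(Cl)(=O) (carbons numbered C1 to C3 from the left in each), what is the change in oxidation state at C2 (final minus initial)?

-2

Before: C2 has 2 bonds to C, 2 bonds to O → oxidation state +2.
After: C2 has 2 bonds to C, 1 bond to H, 1 bond to O → oxidation state 0.
Δ = 0 − (+2) = -2, so this is a reduction at C2.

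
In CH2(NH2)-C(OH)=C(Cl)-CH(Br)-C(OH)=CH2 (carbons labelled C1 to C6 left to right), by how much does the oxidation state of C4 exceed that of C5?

C4: 2C, 1H, 1Br → 0 − 1 + 1 = 0
C5: 3C, 1O → 0 + 1 = +1
Difference: 0 − (+1) = -1.

-1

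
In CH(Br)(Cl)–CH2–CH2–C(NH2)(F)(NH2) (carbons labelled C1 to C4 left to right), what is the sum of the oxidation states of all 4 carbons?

Bonds to more-electronegative neighbours contribute +1 each, bonds to H or metals contribute −1 each, and C–C bonds contribute 0. Tallying each carbon:
C1: 1C, 1H, 1Cl, 1Br → 0 − 1 + 1 + 1 = +1
C2: 2C, 2H → 0 − 2 = -2
C3: 2C, 2H → 0 − 2 = -2
C4: 1C, 2N, 1F → 0 + 2 + 1 = +3
Sum = +1 − 2 − 2 + 3 = 0.

0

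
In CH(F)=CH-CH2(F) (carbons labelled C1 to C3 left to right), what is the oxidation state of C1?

Count +1 for every bond to an atom more electronegative than carbon and −1 for every bond to one less electronegative; C–C bonds are 0.
C1 has a double bond to C (2×0 = 0), one bond to F (+1), one bond to H (-1).
Oxidation state = 0 + 1 − 1 = 0.

0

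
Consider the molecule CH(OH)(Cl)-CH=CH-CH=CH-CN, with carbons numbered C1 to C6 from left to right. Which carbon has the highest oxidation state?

Tallying each carbon's bonds:
C1: 1C, 1H, 1O, 1Cl → 0 − 1 + 1 + 1 = +1
C2: 3C, 1H → 0 − 1 = -1
C3: 3C, 1H → 0 − 1 = -1
C4: 3C, 1H → 0 − 1 = -1
C5: 3C, 1H → 0 − 1 = -1
C6: 1C, 3N → 0 + 3 = +3
The most oxidised carbon is C6 at +3.

C6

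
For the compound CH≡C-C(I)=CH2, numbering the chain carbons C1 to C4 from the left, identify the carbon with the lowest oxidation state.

Tallying each carbon's bonds:
C1: 3C, 1H → 0 − 1 = -1
C2: 4C → 0 = 0
C3: 3C, 1I → 0 + 1 = +1
C4: 2C, 2H → 0 − 2 = -2
The most reduced carbon is C4 at -2.

C4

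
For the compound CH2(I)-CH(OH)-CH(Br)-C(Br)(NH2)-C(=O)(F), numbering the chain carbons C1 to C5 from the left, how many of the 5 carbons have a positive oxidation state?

Tallying each carbon's bonds:
C1: 1C, 2H, 1I → 0 − 2 + 1 = -1
C2: 2C, 1H, 1O → 0 − 1 + 1 = 0
C3: 2C, 1H, 1Br → 0 − 1 + 1 = 0
C4: 2C, 1N, 1Br → 0 + 1 + 1 = +2
C5: 1C, 2O, 1F → 0 + 2 + 1 = +3
2 carbons (C4, C5) meet the condition.

2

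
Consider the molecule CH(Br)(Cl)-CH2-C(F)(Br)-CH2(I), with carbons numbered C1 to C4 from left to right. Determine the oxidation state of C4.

-1

Count +1 for every bond to an atom more electronegative than carbon and −1 for every bond to one less electronegative; C–C bonds are 0.
C4 has one bond to C (0), one bond to H (-1), one bond to H (-1), one bond to I (+1).
Oxidation state = 0 − 1 − 1 + 1 = -1.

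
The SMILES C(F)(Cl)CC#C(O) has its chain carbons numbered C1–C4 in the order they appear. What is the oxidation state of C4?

C4 has a triple bond to C (3×0 = 0), one bond to O (+1).
Oxidation state = 0 + 1 = +1.

+1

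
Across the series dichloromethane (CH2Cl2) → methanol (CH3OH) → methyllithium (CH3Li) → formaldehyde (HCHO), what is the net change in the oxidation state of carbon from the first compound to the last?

0

Carbon oxidation states along the series — dichloromethane: 0, methanol: -2, methyllithium: -4, formaldehyde: 0.
Net change = 0 − (0) = 0.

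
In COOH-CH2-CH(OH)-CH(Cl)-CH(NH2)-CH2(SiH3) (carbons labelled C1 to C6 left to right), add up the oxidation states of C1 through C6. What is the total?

Count +1 for every bond to an atom more electronegative than carbon and −1 for every bond to one less electronegative; C–C bonds are 0. Tallying each carbon:
C1: 1C, 3O → 0 + 3 = +3
C2: 2C, 2H → 0 − 2 = -2
C3: 2C, 1H, 1O → 0 − 1 + 1 = 0
C4: 2C, 1H, 1Cl → 0 − 1 + 1 = 0
C5: 2C, 1H, 1N → 0 − 1 + 1 = 0
C6: 1C, 2H, 1Si → 0 − 2 − 1 = -3
Sum = +3 − 2 + 0 + 0 + 0 − 3 = -2.

-2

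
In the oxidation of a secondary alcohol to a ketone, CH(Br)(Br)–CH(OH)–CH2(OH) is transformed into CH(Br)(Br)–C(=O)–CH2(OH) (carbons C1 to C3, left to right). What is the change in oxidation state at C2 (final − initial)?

Before: C2 has 2 bonds to C, 1 bond to H, 1 bond to O → oxidation state 0.
After: C2 has 2 bonds to C, 2 bonds to O → oxidation state +2.
Δ = +2 − (0) = +2, so this is an oxidation at C2.

+2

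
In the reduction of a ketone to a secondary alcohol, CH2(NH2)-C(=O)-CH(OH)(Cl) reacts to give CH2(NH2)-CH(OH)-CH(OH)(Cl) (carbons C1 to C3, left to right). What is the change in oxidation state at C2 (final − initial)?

-2

Before: C2 has 2 bonds to C, 2 bonds to O → oxidation state +2.
After: C2 has 2 bonds to C, 1 bond to H, 1 bond to O → oxidation state 0.
Δ = 0 − (+2) = -2, so this is a reduction at C2.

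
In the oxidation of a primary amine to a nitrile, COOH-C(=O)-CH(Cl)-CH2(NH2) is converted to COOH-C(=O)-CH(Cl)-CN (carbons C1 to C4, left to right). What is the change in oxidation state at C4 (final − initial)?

+4

Before: C4 has 1 bond to C, 2 bonds to H, 1 bond to N → oxidation state -1.
After: C4 has 1 bond to C, 3 bonds to N → oxidation state +3.
Δ = +3 − (-1) = +4, so this is an oxidation at C4.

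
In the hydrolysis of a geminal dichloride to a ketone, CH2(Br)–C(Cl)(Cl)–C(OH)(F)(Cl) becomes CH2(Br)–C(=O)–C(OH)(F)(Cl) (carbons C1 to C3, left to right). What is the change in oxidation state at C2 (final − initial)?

Before: C2 has 2 bonds to C, 2 bonds to Cl → oxidation state +2.
After: C2 has 2 bonds to C, 2 bonds to O → oxidation state +2.
Δ = +2 − (+2) = 0, so no net redox change at C2.

0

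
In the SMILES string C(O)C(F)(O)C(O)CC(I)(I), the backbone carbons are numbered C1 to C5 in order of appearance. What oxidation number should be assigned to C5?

+1

C5 has one bond to C (0), one bond to I (+1), one bond to H (-1), one bond to I (+1).
Oxidation state = 0 + 1 − 1 + 1 = +1.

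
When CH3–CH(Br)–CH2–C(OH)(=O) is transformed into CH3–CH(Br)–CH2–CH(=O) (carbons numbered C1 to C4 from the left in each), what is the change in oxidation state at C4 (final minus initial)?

-2

Before: C4 has 1 bond to C, 3 bonds to O → oxidation state +3.
After: C4 has 1 bond to C, 1 bond to H, 2 bonds to O → oxidation state +1.
Δ = +1 − (+3) = -2, so this is a reduction at C4.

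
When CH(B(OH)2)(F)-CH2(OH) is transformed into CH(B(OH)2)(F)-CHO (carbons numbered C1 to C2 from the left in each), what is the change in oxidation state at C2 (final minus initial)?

+2

Before: C2 has 1 bond to C, 2 bonds to H, 1 bond to O → oxidation state -1.
After: C2 has 1 bond to C, 1 bond to H, 2 bonds to O → oxidation state +1.
Δ = +1 − (-1) = +2, so this is an oxidation at C2.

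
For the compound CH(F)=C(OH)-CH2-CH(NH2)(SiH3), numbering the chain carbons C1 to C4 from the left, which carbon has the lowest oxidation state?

C3

Tallying each carbon's bonds:
C1: 2C, 1H, 1F → 0 − 1 + 1 = 0
C2: 3C, 1O → 0 + 1 = +1
C3: 2C, 2H → 0 − 2 = -2
C4: 1C, 1H, 1N, 1Si → 0 − 1 + 1 − 1 = -1
The most reduced carbon is C3 at -2.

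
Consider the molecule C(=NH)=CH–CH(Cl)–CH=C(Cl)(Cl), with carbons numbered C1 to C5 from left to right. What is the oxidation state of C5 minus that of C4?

+3

C5: 2C, 2Cl → 0 + 2 = +2
C4: 3C, 1H → 0 − 1 = -1
Difference: +2 − (-1) = +3.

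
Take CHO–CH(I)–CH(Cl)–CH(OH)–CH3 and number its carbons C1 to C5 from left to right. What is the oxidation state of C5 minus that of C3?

C5: 1C, 3H → 0 − 3 = -3
C3: 2C, 1H, 1Cl → 0 − 1 + 1 = 0
Difference: -3 − (0) = -3.

-3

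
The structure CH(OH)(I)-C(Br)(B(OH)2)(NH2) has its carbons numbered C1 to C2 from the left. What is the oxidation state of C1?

+1

Bonds to more-electronegative neighbours contribute +1 each, bonds to H or metals contribute −1 each, and C–C bonds contribute 0.
C1 has one bond to C (0), one bond to O (+1), one bond to I (+1), one bond to H (-1).
Oxidation state = 0 + 1 + 1 − 1 = +1.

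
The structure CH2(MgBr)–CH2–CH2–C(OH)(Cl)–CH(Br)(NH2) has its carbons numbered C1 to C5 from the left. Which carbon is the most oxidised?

Each bond to a more electronegative atom (O, N, halogen) counts +1, each bond to a less electronegative atom (H, metal, B, Si) counts −1, and each C–C bond counts 0. Tallying each carbon:
C1: 1C, 2H, 1Mg → 0 − 2 − 1 = -3
C2: 2C, 2H → 0 − 2 = -2
C3: 2C, 2H → 0 − 2 = -2
C4: 2C, 1O, 1Cl → 0 + 1 + 1 = +2
C5: 1C, 1H, 1N, 1Br → 0 − 1 + 1 + 1 = +1
The most oxidised carbon is C4 at +2.

C4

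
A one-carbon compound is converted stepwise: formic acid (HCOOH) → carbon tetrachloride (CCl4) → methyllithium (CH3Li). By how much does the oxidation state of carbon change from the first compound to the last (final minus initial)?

Carbon oxidation states along the series — formic acid: +2, carbon tetrachloride: +4, methyllithium: -4.
Net change = -4 − (+2) = -6.

-6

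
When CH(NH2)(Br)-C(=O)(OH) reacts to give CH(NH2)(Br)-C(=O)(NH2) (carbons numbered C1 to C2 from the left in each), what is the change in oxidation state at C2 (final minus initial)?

Before: C2 has 1 bond to C, 3 bonds to O → oxidation state +3.
After: C2 has 1 bond to C, 2 bonds to O, 1 bond to N → oxidation state +3.
Δ = +3 − (+3) = 0, so no net redox change at C2.

0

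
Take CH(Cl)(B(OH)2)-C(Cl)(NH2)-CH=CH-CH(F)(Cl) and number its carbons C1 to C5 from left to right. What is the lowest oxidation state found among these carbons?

Assign +1 per bond to O/N/halogen, −1 per bond to H or an electropositive element, and 0 per bond to carbon. Tallying each carbon:
C1: 1C, 1H, 1Cl, 1B → 0 − 1 + 1 − 1 = -1
C2: 2C, 1N, 1Cl → 0 + 1 + 1 = +2
C3: 3C, 1H → 0 − 1 = -1
C4: 3C, 1H → 0 − 1 = -1
C5: 1C, 1H, 1F, 1Cl → 0 − 1 + 1 + 1 = +1
The lowest value is -1.

-1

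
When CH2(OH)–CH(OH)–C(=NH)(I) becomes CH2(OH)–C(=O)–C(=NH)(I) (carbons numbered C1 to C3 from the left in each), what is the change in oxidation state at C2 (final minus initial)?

Before: C2 has 2 bonds to C, 1 bond to H, 1 bond to O → oxidation state 0.
After: C2 has 2 bonds to C, 2 bonds to O → oxidation state +2.
Δ = +2 − (0) = +2, so this is an oxidation at C2.

+2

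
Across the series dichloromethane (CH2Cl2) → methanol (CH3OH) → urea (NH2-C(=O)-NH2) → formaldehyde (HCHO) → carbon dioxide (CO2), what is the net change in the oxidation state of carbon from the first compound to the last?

+4

Carbon oxidation states along the series — dichloromethane: 0, methanol: -2, urea: +4, formaldehyde: 0, carbon dioxide: +4.
Net change = +4 − (0) = +4.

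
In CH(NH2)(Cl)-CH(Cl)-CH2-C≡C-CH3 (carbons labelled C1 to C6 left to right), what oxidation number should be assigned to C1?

+1

C1 has one bond to C (0), one bond to H (-1), one bond to N (+1), one bond to Cl (+1).
Oxidation state = 0 − 1 + 1 + 1 = +1.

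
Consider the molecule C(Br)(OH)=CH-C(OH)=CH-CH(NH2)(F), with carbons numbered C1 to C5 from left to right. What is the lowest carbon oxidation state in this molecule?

Each bond to a more electronegative atom (O, N, halogen) counts +1, each bond to a less electronegative atom (H, metal, B, Si) counts −1, and each C–C bond counts 0. Tallying each carbon:
C1: 2C, 1O, 1Br → 0 + 1 + 1 = +2
C2: 3C, 1H → 0 − 1 = -1
C3: 3C, 1O → 0 + 1 = +1
C4: 3C, 1H → 0 − 1 = -1
C5: 1C, 1H, 1N, 1F → 0 − 1 + 1 + 1 = +1
The lowest value is -1.

-1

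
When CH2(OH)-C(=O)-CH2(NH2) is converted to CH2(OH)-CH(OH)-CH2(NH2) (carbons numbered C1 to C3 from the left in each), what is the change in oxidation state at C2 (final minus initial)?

Before: C2 has 2 bonds to C, 2 bonds to O → oxidation state +2.
After: C2 has 2 bonds to C, 1 bond to H, 1 bond to O → oxidation state 0.
Δ = 0 − (+2) = -2, so this is a reduction at C2.

-2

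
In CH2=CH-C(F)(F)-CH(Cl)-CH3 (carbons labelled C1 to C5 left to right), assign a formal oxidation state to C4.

Bonds to more-electronegative neighbours contribute +1 each, bonds to H or metals contribute −1 each, and C–C bonds contribute 0.
C4 has one bond to C (0), one bond to C (0), one bond to Cl (+1), one bond to H (-1).
Oxidation state = 0 + 0 + 1 − 1 = 0.

0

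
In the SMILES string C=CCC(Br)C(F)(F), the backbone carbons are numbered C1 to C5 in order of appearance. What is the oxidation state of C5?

+1

Each bond to a more electronegative atom (O, N, halogen) counts +1, each bond to a less electronegative atom (H, metal, B, Si) counts −1, and each C–C bond counts 0.
C5 has one bond to C (0), one bond to F (+1), one bond to F (+1), one bond to H (-1).
Oxidation state = 0 + 1 + 1 − 1 = +1.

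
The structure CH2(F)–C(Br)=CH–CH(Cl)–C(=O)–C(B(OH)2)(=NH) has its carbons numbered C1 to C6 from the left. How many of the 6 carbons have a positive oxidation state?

3

Bonds to more-electronegative neighbours contribute +1 each, bonds to H or metals contribute −1 each, and C–C bonds contribute 0. Tallying each carbon:
C1: 1C, 2H, 1F → 0 − 2 + 1 = -1
C2: 3C, 1Br → 0 + 1 = +1
C3: 3C, 1H → 0 − 1 = -1
C4: 2C, 1H, 1Cl → 0 − 1 + 1 = 0
C5: 2C, 2O → 0 + 2 = +2
C6: 1C, 2N, 1B → 0 + 2 − 1 = +1
3 carbons (C2, C5, C6) meet the condition.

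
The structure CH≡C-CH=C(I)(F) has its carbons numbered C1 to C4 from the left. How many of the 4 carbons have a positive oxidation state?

1

Tallying each carbon's bonds:
C1: 3C, 1H → 0 − 1 = -1
C2: 4C → 0 = 0
C3: 3C, 1H → 0 − 1 = -1
C4: 2C, 1F, 1I → 0 + 1 + 1 = +2
1 carbon (C4) meets the condition.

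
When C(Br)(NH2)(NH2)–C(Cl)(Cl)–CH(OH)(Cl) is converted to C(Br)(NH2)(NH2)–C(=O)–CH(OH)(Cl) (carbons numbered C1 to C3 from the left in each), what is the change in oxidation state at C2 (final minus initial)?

Before: C2 has 2 bonds to C, 2 bonds to Cl → oxidation state +2.
After: C2 has 2 bonds to C, 2 bonds to O → oxidation state +2.
Δ = +2 − (+2) = 0, so no net redox change at C2.

0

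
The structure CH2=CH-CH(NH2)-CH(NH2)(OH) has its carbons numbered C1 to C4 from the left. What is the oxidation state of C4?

C4 has one bond to C (0), one bond to H (-1), one bond to N (+1), one bond to O (+1).
Oxidation state = 0 − 1 + 1 + 1 = +1.

+1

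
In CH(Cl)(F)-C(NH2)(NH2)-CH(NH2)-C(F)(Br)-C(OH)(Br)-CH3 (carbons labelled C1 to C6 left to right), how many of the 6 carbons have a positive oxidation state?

4

Tallying each carbon's bonds:
C1: 1C, 1H, 1F, 1Cl → 0 − 1 + 1 + 1 = +1
C2: 2C, 2N → 0 + 2 = +2
C3: 2C, 1H, 1N → 0 − 1 + 1 = 0
C4: 2C, 1F, 1Br → 0 + 1 + 1 = +2
C5: 2C, 1O, 1Br → 0 + 1 + 1 = +2
C6: 1C, 3H → 0 − 3 = -3
4 carbons (C1, C2, C4, C5) meet the condition.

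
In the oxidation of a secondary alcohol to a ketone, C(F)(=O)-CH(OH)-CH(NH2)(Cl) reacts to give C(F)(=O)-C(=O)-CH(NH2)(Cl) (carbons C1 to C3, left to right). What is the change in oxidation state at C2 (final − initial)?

+2

Before: C2 has 2 bonds to C, 1 bond to H, 1 bond to O → oxidation state 0.
After: C2 has 2 bonds to C, 2 bonds to O → oxidation state +2.
Δ = +2 − (0) = +2, so this is an oxidation at C2.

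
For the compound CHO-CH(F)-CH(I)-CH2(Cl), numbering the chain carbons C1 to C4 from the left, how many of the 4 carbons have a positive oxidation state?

Tallying each carbon's bonds:
C1: 1C, 1H, 2O → 0 − 1 + 2 = +1
C2: 2C, 1H, 1F → 0 − 1 + 1 = 0
C3: 2C, 1H, 1I → 0 − 1 + 1 = 0
C4: 1C, 2H, 1Cl → 0 − 2 + 1 = -1
1 carbon (C1) meets the condition.

1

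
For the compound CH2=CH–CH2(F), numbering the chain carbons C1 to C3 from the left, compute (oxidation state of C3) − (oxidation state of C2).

C3: 1C, 2H, 1F → 0 − 2 + 1 = -1
C2: 3C, 1H → 0 − 1 = -1
Difference: -1 − (-1) = 0.

0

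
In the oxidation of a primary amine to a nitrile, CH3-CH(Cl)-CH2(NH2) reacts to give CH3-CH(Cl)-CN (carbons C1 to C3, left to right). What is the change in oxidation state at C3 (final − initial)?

Before: C3 has 1 bond to C, 2 bonds to H, 1 bond to N → oxidation state -1.
After: C3 has 1 bond to C, 3 bonds to N → oxidation state +3.
Δ = +3 − (-1) = +4, so this is an oxidation at C3.

+4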